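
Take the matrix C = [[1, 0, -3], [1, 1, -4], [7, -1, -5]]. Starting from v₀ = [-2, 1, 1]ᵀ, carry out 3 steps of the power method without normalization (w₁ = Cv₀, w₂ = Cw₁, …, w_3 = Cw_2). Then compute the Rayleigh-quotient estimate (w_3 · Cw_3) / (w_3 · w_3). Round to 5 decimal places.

w1 = Cv₀ = (-5, -5, -20)
w2 = Cw1 = (55, 70, 70)
w3 = Cw2 = (-155, -155, -35)
Cw3 = (-50, -170, -755)
w3·Cw3 = (-155)·(-50) + (-155)·(-170) + (-35)·(-755) = 60525; w3·w3 = (-155)·(-155) + (-155)·(-155) + (-35)·(-35) = 49275
λ ≈ 60525/49275 = 1.22831

λ ≈ 1.22831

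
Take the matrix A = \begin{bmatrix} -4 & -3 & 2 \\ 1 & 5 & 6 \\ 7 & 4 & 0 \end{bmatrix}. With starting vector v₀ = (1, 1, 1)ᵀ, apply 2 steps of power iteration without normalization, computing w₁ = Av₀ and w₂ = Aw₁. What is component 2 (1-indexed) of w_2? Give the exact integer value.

w1 = Av₀ = (-5, 12, 11)
w2 = Aw1 = (6, 121, 13)
The requested component of w2 is 121.

121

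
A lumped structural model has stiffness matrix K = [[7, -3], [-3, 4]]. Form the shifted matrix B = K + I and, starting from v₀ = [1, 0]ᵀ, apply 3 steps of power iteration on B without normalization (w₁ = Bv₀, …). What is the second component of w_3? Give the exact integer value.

-414

B = K + I has rows (8, -3); (-3, 5)
w1 = Bv₀ = (8·1 + (-3)·0; (-3)·1 + 5·0) = (8, -3)
w2 = Bw1 = (8·8 + (-3)·(-3); (-3)·8 + 5·(-3)) = (73, -39)
w3 = Bw2 = (701, -414)
Requested component of w3: -414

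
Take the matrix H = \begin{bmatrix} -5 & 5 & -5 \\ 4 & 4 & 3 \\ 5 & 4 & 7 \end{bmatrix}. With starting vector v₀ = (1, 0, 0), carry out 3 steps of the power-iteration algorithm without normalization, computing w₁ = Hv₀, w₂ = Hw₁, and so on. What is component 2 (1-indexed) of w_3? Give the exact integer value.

w1 = Hv₀ = ((-5)·1 + 5·0 + (-5)·0; 4·1 + 4·0 + 3·0; 5·1 + 4·0 + 7·0) = (-5, 4, 5)
w2 = Hw1 = ((-5)·(-5) + 5·4 + (-5)·5; 4·(-5) + 4·4 + 3·5; 5·(-5) + 4·4 + 7·5) = (20, 11, 26)
w3 = Hw2 = (-175, 202, 326)
The requested component of w3 is 202.

202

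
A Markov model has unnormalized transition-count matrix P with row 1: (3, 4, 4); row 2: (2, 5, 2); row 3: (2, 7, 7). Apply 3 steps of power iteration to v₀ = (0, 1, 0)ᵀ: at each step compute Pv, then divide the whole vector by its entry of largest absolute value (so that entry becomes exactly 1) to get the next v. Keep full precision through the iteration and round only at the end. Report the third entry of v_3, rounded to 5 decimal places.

1.00000

Pv0 = (4.000000, 5.000000, 7.000000); divide by 7.000000 → v1 = (0.571429, 0.714286, 1.000000)
Pv1 = (8.571429, 6.714286, 13.142857); divide by 13.142857 → v2 = (0.652174, 0.510870, 1.000000)
Pv2 = (8.000000, 5.858696, 11.880435); divide by 11.880435 → v3 = (0.673376, 0.493138, 1.000000)
Requested entry of v3: 1093/1093 = 1.00000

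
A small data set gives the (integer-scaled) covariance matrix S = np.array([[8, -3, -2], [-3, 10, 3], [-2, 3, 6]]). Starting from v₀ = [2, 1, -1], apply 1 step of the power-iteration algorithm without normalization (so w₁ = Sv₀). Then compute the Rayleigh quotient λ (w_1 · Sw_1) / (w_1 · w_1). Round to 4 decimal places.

λ ≈ 8.6982

w1 = Sv₀ = (8·2 + (-3)·1 + (-2)·(-1); (-3)·2 + 10·1 + 3·(-1); (-2)·2 + 3·1 + 6·(-1)) = (15, 1, -7)
Sw1 = (131, -56, -69)
w1·Sw1 = 15·131 + 1·(-56) + (-7)·(-69) = 2392; w1·w1 = 15·15 + 1·1 + (-7)·(-7) = 275
λ ≈ 2392/275 = 8.6982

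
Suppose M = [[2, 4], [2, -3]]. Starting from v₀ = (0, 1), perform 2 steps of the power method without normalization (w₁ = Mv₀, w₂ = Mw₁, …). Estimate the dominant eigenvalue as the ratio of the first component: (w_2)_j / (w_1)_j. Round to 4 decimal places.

-1.0000

w1 = Mv₀ = (2·0 + 4·1; 2·0 + (-3)·1) = (4, -3)
w2 = Mw1 = (2·4 + 4·(-3); 2·4 + (-3)·(-3)) = (-4, 17)
Ratio at component: -4 / 4 = -1.0000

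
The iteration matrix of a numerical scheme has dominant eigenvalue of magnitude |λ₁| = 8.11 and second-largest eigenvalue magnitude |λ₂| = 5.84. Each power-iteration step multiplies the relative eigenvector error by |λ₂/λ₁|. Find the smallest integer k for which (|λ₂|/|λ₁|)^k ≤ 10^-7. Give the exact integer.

|λ₂/λ₁| = 5.84/8.11 = 0.72010
Need k ≥ ln(10^-7) / ln(0.72010) = -16.1181 / -0.3284 ≈ 49.086
Smallest integer k satisfying the bound: 50

50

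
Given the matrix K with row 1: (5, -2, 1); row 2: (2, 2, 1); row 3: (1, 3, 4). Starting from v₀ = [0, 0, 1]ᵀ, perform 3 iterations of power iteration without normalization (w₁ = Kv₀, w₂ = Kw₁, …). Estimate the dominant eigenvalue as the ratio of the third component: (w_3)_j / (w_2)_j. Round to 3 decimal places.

w1 = Kv₀ = (1, 1, 4)
w2 = Kw1 = (7, 8, 20)
w3 = Kw2 = (39, 50, 111)
Ratio at component: 111 / 20 = 5.550

5.550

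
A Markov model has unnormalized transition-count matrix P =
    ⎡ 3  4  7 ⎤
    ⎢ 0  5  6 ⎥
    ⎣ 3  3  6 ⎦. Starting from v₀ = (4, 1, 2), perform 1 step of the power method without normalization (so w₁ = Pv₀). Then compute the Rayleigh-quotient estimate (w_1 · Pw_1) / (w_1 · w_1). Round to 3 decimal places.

w1 = Pv₀ = (30, 17, 27)
Pw1 = (347, 247, 303)
w1·Pw1 = 30·347 + 17·247 + 27·303 = 22790; w1·w1 = 30·30 + 17·17 + 27·27 = 1918
λ ≈ 22790/1918 = 11.882

11.882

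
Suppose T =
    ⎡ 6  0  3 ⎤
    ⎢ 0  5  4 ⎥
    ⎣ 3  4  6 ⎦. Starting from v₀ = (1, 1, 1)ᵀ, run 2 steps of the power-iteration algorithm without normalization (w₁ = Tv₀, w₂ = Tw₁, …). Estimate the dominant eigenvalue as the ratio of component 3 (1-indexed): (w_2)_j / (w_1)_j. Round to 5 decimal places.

w1 = Tv₀ = (6·1 + 0·1 + 3·1; 0·1 + 5·1 + 4·1; 3·1 + 4·1 + 6·1) = (9, 9, 13)
w2 = Tw1 = (6·9 + 0·9 + 3·13; 0·9 + 5·9 + 4·13; 3·9 + 4·9 + 6·13) = (93, 97, 141)
Ratio at component: 141 / 13 = 10.84615

10.84615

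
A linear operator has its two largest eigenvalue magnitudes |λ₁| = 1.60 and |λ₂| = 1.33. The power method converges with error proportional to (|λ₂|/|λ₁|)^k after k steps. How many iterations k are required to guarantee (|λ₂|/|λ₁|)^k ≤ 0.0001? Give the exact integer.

50

|λ₂/λ₁| = 1.33/1.60 = 0.83125
Need k ≥ ln(0.0001) / ln(0.83125) = -9.2103 / -0.1848 ≈ 49.833
Smallest integer k satisfying the bound: 50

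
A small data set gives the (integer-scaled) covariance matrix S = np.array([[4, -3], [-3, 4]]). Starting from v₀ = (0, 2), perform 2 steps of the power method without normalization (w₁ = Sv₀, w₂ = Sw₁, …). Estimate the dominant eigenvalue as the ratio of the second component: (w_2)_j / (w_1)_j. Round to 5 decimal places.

w1 = Sv₀ = (4·0 + (-3)·2; (-3)·0 + 4·2) = (-6, 8)
w2 = Sw1 = (4·(-6) + (-3)·8; (-3)·(-6) + 4·8) = (-48, 50)
Ratio at component: 50 / 8 = 6.25000

6.25000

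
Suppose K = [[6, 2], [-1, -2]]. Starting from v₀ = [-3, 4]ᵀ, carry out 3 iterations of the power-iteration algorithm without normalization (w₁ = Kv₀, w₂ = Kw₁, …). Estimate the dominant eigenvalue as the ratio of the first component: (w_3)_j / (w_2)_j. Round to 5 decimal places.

λ ≈ 5.42857

w1 = Kv₀ = (-10, -5)
w2 = Kw1 = (-70, 20)
w3 = Kw2 = (-380, 30)
Ratio at component: -380 / -70 = 5.42857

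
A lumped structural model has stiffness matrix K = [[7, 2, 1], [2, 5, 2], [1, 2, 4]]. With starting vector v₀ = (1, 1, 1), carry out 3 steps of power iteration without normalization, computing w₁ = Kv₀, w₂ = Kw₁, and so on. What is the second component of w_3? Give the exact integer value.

697

w1 = Kv₀ = (7·1 + 2·1 + 1·1; 2·1 + 5·1 + 2·1; 1·1 + 2·1 + 4·1) = (10, 9, 7)
w2 = Kw1 = (7·10 + 2·9 + 1·7; 2·10 + 5·9 + 2·7; 1·10 + 2·9 + 4·7) = (95, 79, 56)
w3 = Kw2 = (879, 697, 477)
The requested component of w3 is 697.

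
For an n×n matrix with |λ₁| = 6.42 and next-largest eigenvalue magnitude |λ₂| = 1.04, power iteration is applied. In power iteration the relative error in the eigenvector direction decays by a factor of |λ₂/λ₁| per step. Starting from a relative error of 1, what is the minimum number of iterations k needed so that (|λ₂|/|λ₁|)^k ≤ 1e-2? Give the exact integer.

|λ₂/λ₁| = 1.04/6.42 = 0.16199
Need k ≥ ln(1e-2) / ln(0.16199) = -4.6052 / -1.8202 ≈ 2.530
Smallest integer k satisfying the bound: 3

3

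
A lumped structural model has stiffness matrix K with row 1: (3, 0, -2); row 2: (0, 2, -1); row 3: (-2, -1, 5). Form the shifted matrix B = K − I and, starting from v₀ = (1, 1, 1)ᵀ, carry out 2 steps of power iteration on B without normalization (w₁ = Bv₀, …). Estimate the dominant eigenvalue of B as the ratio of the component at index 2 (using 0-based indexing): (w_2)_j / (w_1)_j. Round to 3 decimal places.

B = K − I has rows (2, 0, -2); (0, 1, -1); (-2, -1, 4)
w1 = Bv₀ = (0, 0, 1)
w2 = Bw1 = (-2, -1, 4)
Ratio: 4/1 = 4.000

μ ≈ 4.000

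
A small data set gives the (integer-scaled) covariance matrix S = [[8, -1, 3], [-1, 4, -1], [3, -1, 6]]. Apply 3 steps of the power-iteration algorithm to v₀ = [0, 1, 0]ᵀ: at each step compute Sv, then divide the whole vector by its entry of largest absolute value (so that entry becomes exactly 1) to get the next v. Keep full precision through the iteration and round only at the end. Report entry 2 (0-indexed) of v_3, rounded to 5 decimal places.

Sv0 = (-1.000000, 4.000000, -1.000000); divide by 4.000000 → v1 = (-0.250000, 1.000000, -0.250000)
Sv1 = (-3.750000, 4.500000, -3.250000); divide by 4.500000 → v2 = (-0.833333, 1.000000, -0.722222)
Sv2 = (-9.833333, 5.555556, -7.833333); divide by -9.833333 → v3 = (1.000000, -0.564972, 0.796610)
Requested entry of v3: -141/-177 = 0.79661

0.79661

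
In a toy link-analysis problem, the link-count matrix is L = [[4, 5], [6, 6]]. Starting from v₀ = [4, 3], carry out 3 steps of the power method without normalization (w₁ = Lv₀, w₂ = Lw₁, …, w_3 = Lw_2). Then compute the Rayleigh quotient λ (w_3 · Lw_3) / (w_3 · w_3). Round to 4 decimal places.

w1 = Lv₀ = (31, 42)
w2 = Lw1 = (334, 438)
w3 = Lw2 = (3526, 4632)
Lw3 = (37264, 48948)
w3·Lw3 = 3526·37264 + 4632·48948 = 358120000; w3·w3 = 3526·3526 + 4632·4632 = 33888100
λ ≈ 358120000/33888100 = 10.5677

λ ≈ 10.5677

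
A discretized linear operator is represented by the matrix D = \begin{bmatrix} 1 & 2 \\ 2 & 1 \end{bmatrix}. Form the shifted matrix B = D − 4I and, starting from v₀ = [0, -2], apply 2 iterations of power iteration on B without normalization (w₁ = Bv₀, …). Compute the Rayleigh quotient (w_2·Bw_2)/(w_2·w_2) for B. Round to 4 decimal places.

B = D − 4I has rows (-3, 2); (2, -3)
w1 = Bv₀ = ((-3)·0 + 2·(-2); 2·0 + (-3)·(-2)) = (-4, 6)
w2 = Bw1 = ((-3)·(-4) + 2·6; 2·(-4) + (-3)·6) = (24, -26)
Bw2 = (-124, 126)
w2·Bw2 = -6252; w2·w2 = 1252; μ ≈ -6252/1252 = -4.9936

μ ≈ -4.9936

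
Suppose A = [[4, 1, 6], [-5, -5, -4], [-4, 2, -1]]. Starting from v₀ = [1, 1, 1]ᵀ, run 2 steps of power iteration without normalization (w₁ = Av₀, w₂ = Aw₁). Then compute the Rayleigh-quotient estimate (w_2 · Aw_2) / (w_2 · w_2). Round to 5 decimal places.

λ ≈ -1.25240

w1 = Av₀ = (11, -14, -3)
w2 = Aw1 = (12, 27, -69)
Aw2 = (-339, 81, 75)
w2·Aw2 = 12·(-339) + 27·81 + (-69)·75 = -7056; w2·w2 = 12·12 + 27·27 + (-69)·(-69) = 5634
λ ≈ -7056/5634 = -1.25240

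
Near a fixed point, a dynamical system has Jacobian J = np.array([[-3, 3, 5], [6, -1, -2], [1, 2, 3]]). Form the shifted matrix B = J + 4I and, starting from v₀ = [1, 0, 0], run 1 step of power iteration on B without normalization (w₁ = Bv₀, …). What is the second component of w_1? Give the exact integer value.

6

B = J + 4I has rows (1, 3, 5); (6, 3, -2); (1, 2, 7)
w1 = Bv₀ = (1·1 + 3·0 + 5·0; 6·1 + 3·0 + (-2)·0; 1·1 + 2·0 + 7·0) = (1, 6, 1)
Requested component of w1: 6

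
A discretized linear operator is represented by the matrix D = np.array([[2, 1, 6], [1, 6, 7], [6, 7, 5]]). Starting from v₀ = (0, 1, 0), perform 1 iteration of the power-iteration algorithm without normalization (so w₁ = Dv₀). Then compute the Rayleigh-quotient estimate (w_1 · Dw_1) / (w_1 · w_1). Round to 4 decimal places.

w1 = Dv₀ = (2·0 + 1·1 + 6·0; 1·0 + 6·1 + 7·0; 6·0 + 7·1 + 5·0) = (1, 6, 7)
Dw1 = (50, 86, 83)
w1·Dw1 = 1·50 + 6·86 + 7·83 = 1147; w1·w1 = 1·1 + 6·6 + 7·7 = 86
λ ≈ 1147/86 = 13.3372

λ ≈ 13.3372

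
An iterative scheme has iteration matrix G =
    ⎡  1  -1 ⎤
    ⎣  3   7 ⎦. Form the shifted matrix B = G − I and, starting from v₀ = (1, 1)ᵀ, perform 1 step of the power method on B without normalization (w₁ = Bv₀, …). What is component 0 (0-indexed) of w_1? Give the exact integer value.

B = G − I has rows (0, -1); (3, 6)
w1 = Bv₀ = (0·1 + (-1)·1; 3·1 + 6·1) = (-1, 9)
Requested component of w1: -1

-1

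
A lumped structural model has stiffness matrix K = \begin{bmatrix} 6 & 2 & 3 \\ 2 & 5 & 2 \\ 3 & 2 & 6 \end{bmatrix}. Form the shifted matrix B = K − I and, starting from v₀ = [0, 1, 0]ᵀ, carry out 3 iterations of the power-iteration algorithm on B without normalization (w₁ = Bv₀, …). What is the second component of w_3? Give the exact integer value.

192

B = K − I has rows (5, 2, 3); (2, 4, 2); (3, 2, 5)
w1 = Bv₀ = (5·0 + 2·1 + 3·0; 2·0 + 4·1 + 2·0; 3·0 + 2·1 + 5·0) = (2, 4, 2)
w2 = Bw1 = (5·2 + 2·4 + 3·2; 2·2 + 4·4 + 2·2; 3·2 + 2·4 + 5·2) = (24, 24, 24)
w3 = Bw2 = (240, 192, 240)
Requested component of w3: 192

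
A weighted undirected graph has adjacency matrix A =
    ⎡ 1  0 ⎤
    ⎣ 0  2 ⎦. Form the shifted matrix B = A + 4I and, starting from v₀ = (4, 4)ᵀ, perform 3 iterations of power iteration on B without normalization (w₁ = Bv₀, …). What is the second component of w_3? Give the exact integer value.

864

B = A + 4I has rows (5, 0); (0, 6)
w1 = Bv₀ = (20, 24)
w2 = Bw1 = (100, 144)
w3 = Bw2 = (500, 864)
Requested component of w3: 864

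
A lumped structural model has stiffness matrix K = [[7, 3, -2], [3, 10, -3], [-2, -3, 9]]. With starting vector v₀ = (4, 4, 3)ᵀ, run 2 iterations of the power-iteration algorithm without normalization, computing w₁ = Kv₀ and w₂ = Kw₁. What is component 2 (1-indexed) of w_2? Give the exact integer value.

w1 = Kv₀ = (7·4 + 3·4 + (-2)·3; 3·4 + 10·4 + (-3)·3; (-2)·4 + (-3)·4 + 9·3) = (34, 43, 7)
w2 = Kw1 = (7·34 + 3·43 + (-2)·7; 3·34 + 10·43 + (-3)·7; (-2)·34 + (-3)·43 + 9·7) = (353, 511, -134)
The requested component of w2 is 511.

511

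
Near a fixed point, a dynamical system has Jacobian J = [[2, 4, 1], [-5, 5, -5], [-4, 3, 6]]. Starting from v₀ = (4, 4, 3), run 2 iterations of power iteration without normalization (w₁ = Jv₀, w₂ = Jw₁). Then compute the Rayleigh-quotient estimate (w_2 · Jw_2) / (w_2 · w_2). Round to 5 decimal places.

4.63743

w1 = Jv₀ = (27, -15, 14)
w2 = Jw1 = (8, -280, -69)
Jw2 = (-1173, -1095, -1286)
w2·Jw2 = 8·(-1173) + (-280)·(-1095) + (-69)·(-1286) = 385950; w2·w2 = 8·8 + (-280)·(-280) + (-69)·(-69) = 83225
λ ≈ 385950/83225 = 4.63743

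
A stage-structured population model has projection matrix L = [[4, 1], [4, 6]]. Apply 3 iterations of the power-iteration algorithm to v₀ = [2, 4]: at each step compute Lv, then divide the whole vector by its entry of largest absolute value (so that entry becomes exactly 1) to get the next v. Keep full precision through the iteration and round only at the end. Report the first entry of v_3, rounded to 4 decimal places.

Lv0 = (12.00000, 32.00000); divide by 32.00000 → v1 = (0.37500, 1.00000)
Lv1 = (2.50000, 7.50000); divide by 7.50000 → v2 = (0.33333, 1.00000)
Lv2 = (2.33333, 7.33333); divide by 7.33333 → v3 = (0.31818, 1.00000)
Requested entry of v3: 560/1760 = 0.3182

0.3182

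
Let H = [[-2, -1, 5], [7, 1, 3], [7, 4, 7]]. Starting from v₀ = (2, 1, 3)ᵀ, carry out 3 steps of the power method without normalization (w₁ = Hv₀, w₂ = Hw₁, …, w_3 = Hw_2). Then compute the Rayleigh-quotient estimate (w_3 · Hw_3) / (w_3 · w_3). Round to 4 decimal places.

w1 = Hv₀ = ((-2)·2 + (-1)·1 + 5·3; 7·2 + 1·1 + 3·3; 7·2 + 4·1 + 7·3) = (10, 24, 39)
w2 = Hw1 = ((-2)·10 + (-1)·24 + 5·39; 7·10 + 1·24 + 3·39; 7·10 + 4·24 + 7·39) = (151, 211, 439)
w3 = Hw2 = (1682, 2585, 4974)
Hw3 = (18921, 29281, 56932)
w3·Hw3 = 1682·18921 + 2585·29281 + 4974·56932 = 390696275; w3·w3 = 1682·1682 + 2585·2585 + 4974·4974 = 34252025
λ ≈ 390696275/34252025 = 11.4065

11.4065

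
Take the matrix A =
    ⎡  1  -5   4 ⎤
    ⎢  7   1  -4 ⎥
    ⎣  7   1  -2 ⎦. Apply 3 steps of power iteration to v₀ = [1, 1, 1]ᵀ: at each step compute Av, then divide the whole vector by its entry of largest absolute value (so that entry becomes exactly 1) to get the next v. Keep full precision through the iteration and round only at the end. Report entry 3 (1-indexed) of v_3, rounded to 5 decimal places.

0.33333

Av0 = (0.000000, 4.000000, 6.000000); divide by 6.000000 → v1 = (0.000000, 0.666667, 1.000000)
Av1 = (0.666667, -3.333333, -1.333333); divide by -3.333333 → v2 = (-0.200000, 1.000000, 0.400000)
Av2 = (-3.600000, -2.000000, -1.200000); divide by -3.600000 → v3 = (1.000000, 0.555556, 0.333333)
Requested entry of v3: 24/72 = 0.33333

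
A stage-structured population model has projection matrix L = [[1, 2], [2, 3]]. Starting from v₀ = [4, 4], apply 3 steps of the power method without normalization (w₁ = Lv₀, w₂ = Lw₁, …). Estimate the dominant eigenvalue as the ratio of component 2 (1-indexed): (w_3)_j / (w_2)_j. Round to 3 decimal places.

w1 = Lv₀ = (1·4 + 2·4; 2·4 + 3·4) = (12, 20)
w2 = Lw1 = (1·12 + 2·20; 2·12 + 3·20) = (52, 84)
w3 = Lw2 = (220, 356)
Ratio at component: 356 / 84 = 4.238

λ ≈ 4.238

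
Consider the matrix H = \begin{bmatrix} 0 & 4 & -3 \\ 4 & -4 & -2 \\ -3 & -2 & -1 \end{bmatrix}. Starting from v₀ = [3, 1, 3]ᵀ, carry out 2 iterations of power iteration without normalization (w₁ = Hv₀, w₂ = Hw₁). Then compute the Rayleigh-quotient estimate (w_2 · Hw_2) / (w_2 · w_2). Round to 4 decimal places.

λ ≈ -2.6000

w1 = Hv₀ = (0·3 + 4·1 + (-3)·3; 4·3 + (-4)·1 + (-2)·3; (-3)·3 + (-2)·1 + (-1)·3) = (-5, 2, -14)
w2 = Hw1 = (0·(-5) + 4·2 + (-3)·(-14); 4·(-5) + (-4)·2 + (-2)·(-14); (-3)·(-5) + (-2)·2 + (-1)·(-14)) = (50, 0, 25)
Hw2 = (-75, 150, -175)
w2·Hw2 = 50·(-75) + 0·150 + 25·(-175) = -8125; w2·w2 = 50·50 + 0·0 + 25·25 = 3125
λ ≈ -8125/3125 = -2.6000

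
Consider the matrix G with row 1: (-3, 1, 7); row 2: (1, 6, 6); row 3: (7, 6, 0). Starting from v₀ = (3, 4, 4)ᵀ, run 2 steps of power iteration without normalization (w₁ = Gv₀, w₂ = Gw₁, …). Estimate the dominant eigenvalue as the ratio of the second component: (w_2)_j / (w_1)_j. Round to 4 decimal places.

λ ≈ 11.7451

w1 = Gv₀ = ((-3)·3 + 1·4 + 7·4; 1·3 + 6·4 + 6·4; 7·3 + 6·4 + 0·4) = (23, 51, 45)
w2 = Gw1 = ((-3)·23 + 1·51 + 7·45; 1·23 + 6·51 + 6·45; 7·23 + 6·51 + 0·45) = (297, 599, 467)
Ratio at component: 599 / 51 = 11.7451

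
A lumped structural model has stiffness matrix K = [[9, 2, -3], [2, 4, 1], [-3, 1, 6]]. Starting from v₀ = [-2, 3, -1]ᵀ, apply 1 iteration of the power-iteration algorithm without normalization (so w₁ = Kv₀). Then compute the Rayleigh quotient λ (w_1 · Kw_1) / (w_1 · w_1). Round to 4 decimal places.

6.6978

w1 = Kv₀ = (-9, 7, 3)
Kw1 = (-76, 13, 52)
w1·Kw1 = (-9)·(-76) + 7·13 + 3·52 = 931; w1·w1 = (-9)·(-9) + 7·7 + 3·3 = 139
λ ≈ 931/139 = 6.6978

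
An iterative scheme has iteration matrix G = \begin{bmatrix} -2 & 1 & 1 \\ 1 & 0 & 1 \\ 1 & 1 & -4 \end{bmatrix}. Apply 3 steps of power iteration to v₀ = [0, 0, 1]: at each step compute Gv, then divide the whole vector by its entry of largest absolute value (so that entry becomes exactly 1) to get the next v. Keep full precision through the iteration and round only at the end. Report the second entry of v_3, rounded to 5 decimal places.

-0.16250

Gv0 = (1.000000, 1.000000, -4.000000); divide by -4.000000 → v1 = (-0.250000, -0.250000, 1.000000)
Gv1 = (1.250000, 0.750000, -4.500000); divide by -4.500000 → v2 = (-0.277778, -0.166667, 1.000000)
Gv2 = (1.388889, 0.722222, -4.444444); divide by -4.444444 → v3 = (-0.312500, -0.162500, 1.000000)
Requested entry of v3: 13/-80 = -0.16250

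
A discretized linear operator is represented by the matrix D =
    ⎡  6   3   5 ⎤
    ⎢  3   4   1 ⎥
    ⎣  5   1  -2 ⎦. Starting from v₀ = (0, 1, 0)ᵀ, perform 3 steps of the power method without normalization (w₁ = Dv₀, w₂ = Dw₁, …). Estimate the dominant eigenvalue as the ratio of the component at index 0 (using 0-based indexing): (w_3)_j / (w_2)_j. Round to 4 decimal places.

w1 = Dv₀ = (6·0 + 3·1 + 5·0; 3·0 + 4·1 + 1·0; 5·0 + 1·1 + (-2)·0) = (3, 4, 1)
w2 = Dw1 = (6·3 + 3·4 + 5·1; 3·3 + 4·4 + 1·1; 5·3 + 1·4 + (-2)·1) = (35, 26, 17)
w3 = Dw2 = (373, 226, 167)
Ratio at component: 373 / 35 = 10.6571

10.6571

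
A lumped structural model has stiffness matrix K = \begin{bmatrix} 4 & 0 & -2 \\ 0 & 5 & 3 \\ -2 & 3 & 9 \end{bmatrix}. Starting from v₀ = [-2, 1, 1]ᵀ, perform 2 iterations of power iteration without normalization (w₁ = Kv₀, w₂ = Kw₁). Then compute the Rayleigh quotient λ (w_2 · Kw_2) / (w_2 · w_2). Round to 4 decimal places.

10.9993

w1 = Kv₀ = (-10, 8, 16)
w2 = Kw1 = (-72, 88, 188)
Kw2 = (-664, 1004, 2100)
w2·Kw2 = (-72)·(-664) + 88·1004 + 188·2100 = 530960; w2·w2 = (-72)·(-72) + 88·88 + 188·188 = 48272
λ ≈ 530960/48272 = 10.9993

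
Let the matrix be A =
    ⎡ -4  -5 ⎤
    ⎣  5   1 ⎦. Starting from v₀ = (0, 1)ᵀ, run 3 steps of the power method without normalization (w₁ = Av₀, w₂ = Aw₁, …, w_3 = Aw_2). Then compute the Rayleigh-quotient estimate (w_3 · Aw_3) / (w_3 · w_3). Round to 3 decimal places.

-1.903

w1 = Av₀ = (-5, 1)
w2 = Aw1 = (15, -24)
w3 = Aw2 = (60, 51)
Aw3 = (-495, 351)
w3·Aw3 = 60·(-495) + 51·351 = -11799; w3·w3 = 60·60 + 51·51 = 6201
λ ≈ -11799/6201 = -1.903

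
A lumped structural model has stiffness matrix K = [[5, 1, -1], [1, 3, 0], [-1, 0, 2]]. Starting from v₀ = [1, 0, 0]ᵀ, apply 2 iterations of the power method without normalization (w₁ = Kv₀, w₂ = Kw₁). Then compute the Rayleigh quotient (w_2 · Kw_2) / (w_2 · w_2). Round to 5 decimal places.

5.63539

w1 = Kv₀ = (5·1 + 1·0 + (-1)·0; 1·1 + 3·0 + 0·0; (-1)·1 + 0·0 + 2·0) = (5, 1, -1)
w2 = Kw1 = (5·5 + 1·1 + (-1)·(-1); 1·5 + 3·1 + 0·(-1); (-1)·5 + 0·1 + 2·(-1)) = (27, 8, -7)
Kw2 = (150, 51, -41)
w2·Kw2 = 27·150 + 8·51 + (-7)·(-41) = 4745; w2·w2 = 27·27 + 8·8 + (-7)·(-7) = 842
λ ≈ 4745/842 = 5.63539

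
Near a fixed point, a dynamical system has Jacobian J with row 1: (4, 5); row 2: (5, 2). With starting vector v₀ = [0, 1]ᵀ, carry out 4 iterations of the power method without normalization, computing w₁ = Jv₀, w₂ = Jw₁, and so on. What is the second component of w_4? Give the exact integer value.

1741

w1 = Jv₀ = (4·0 + 5·1; 5·0 + 2·1) = (5, 2)
w2 = Jw1 = (4·5 + 5·2; 5·5 + 2·2) = (30, 29)
w3 = Jw2 = (265, 208)
w4 = Jw3 = (2100, 1741)
The requested component of w4 is 1741.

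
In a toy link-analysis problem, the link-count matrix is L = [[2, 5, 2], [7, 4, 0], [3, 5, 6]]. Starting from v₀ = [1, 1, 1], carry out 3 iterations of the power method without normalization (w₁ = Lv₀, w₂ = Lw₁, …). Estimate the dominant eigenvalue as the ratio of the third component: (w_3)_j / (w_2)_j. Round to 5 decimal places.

11.04819

w1 = Lv₀ = (2·1 + 5·1 + 2·1; 7·1 + 4·1 + 0·1; 3·1 + 5·1 + 6·1) = (9, 11, 14)
w2 = Lw1 = (2·9 + 5·11 + 2·14; 7·9 + 4·11 + 0·14; 3·9 + 5·11 + 6·14) = (101, 107, 166)
w3 = Lw2 = (1069, 1135, 1834)
Ratio at component: 1834 / 166 = 11.04819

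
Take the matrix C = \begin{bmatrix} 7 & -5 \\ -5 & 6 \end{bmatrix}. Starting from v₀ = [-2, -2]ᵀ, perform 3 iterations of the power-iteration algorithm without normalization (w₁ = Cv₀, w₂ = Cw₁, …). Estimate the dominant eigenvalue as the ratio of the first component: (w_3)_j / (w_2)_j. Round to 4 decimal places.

λ ≈ 9.2222

w1 = Cv₀ = (7·(-2) + (-5)·(-2); (-5)·(-2) + 6·(-2)) = (-4, -2)
w2 = Cw1 = (7·(-4) + (-5)·(-2); (-5)·(-4) + 6·(-2)) = (-18, 8)
w3 = Cw2 = (-166, 138)
Ratio at component: -166 / -18 = 9.2222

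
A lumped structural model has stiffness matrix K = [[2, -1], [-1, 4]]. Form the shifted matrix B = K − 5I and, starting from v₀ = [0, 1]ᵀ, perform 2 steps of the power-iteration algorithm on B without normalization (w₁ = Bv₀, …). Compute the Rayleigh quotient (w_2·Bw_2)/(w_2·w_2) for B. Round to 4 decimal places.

B = K − 5I has rows (-3, -1); (-1, -1)
w1 = Bv₀ = ((-3)·0 + (-1)·1; (-1)·0 + (-1)·1) = (-1, -1)
w2 = Bw1 = ((-3)·(-1) + (-1)·(-1); (-1)·(-1) + (-1)·(-1)) = (4, 2)
Bw2 = (-14, -6)
w2·Bw2 = -68; w2·w2 = 20; μ ≈ -68/20 = -3.4000

-3.4000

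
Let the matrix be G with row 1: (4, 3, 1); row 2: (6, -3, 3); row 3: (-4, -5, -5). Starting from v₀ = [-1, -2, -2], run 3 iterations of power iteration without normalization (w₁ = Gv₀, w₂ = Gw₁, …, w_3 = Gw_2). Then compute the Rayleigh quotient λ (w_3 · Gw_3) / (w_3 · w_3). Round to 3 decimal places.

0.384

w1 = Gv₀ = (4·(-1) + 3·(-2) + 1·(-2); 6·(-1) + (-3)·(-2) + 3·(-2); (-4)·(-1) + (-5)·(-2) + (-5)·(-2)) = (-12, -6, 24)
w2 = Gw1 = (4·(-12) + 3·(-6) + 1·24; 6·(-12) + (-3)·(-6) + 3·24; (-4)·(-12) + (-5)·(-6) + (-5)·24) = (-42, 18, -42)
w3 = Gw2 = (-156, -432, 288)
Gw3 = (-1632, 1224, 1344)
w3·Gw3 = (-156)·(-1632) + (-432)·1224 + 288·1344 = 112896; w3·w3 = (-156)·(-156) + (-432)·(-432) + 288·288 = 293904
λ ≈ 112896/293904 = 0.384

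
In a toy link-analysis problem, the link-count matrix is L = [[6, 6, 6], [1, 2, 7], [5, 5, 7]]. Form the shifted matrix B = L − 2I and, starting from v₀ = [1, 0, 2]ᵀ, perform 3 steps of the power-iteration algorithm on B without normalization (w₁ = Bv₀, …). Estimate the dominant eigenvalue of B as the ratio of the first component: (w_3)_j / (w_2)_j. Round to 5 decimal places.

12.63115

B = L − 2I has rows (4, 6, 6); (1, 0, 7); (5, 5, 5)
w1 = Bv₀ = (4·1 + 6·0 + 6·2; 1·1 + 0·0 + 7·2; 5·1 + 5·0 + 5·2) = (16, 15, 15)
w2 = Bw1 = (4·16 + 6·15 + 6·15; 1·16 + 0·15 + 7·15; 5·16 + 5·15 + 5·15) = (244, 121, 230)
w3 = Bw2 = (3082, 1854, 2975)
Ratio: 3082/244 = 12.63115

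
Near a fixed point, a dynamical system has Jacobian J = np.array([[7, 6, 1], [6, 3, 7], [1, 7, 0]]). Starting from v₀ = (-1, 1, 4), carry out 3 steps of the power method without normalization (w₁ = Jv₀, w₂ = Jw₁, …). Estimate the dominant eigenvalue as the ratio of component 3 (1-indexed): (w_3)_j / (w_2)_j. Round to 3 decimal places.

6.303

w1 = Jv₀ = (7·(-1) + 6·1 + 1·4; 6·(-1) + 3·1 + 7·4; 1·(-1) + 7·1 + 0·4) = (3, 25, 6)
w2 = Jw1 = (7·3 + 6·25 + 1·6; 6·3 + 3·25 + 7·6; 1·3 + 7·25 + 0·6) = (177, 135, 178)
w3 = Jw2 = (2227, 2713, 1122)
Ratio at component: 1122 / 178 = 6.303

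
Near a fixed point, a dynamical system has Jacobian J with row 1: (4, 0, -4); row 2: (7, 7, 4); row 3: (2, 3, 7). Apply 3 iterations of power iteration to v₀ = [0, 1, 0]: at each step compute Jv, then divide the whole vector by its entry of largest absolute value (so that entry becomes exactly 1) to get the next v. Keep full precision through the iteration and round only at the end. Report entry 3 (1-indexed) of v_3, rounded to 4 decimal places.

Jv0 = (0.00000, 7.00000, 3.00000); divide by 7.00000 → v1 = (0.00000, 1.00000, 0.42857)
Jv1 = (-1.71429, 8.71429, 6.00000); divide by 8.71429 → v2 = (-0.19672, 1.00000, 0.68852)
Jv2 = (-3.54098, 8.37705, 7.42623); divide by 8.37705 → v3 = (-0.42270, 1.00000, 0.88650)
Requested entry of v3: 453/511 = 0.8865

0.8865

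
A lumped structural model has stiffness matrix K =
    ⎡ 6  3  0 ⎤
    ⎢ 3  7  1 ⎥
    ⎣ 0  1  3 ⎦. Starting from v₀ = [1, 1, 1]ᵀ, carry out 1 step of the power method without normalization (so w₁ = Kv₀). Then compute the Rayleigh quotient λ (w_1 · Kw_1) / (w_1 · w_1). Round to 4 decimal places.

w1 = Kv₀ = (6·1 + 3·1 + 0·1; 3·1 + 7·1 + 1·1; 0·1 + 1·1 + 3·1) = (9, 11, 4)
Kw1 = (87, 108, 23)
w1·Kw1 = 9·87 + 11·108 + 4·23 = 2063; w1·w1 = 9·9 + 11·11 + 4·4 = 218
λ ≈ 2063/218 = 9.4633

λ ≈ 9.4633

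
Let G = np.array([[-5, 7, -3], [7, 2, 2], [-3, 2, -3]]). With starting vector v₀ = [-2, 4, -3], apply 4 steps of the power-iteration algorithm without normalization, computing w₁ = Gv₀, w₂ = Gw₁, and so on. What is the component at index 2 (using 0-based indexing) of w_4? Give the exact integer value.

-27965

w1 = Gv₀ = ((-5)·(-2) + 7·4 + (-3)·(-3); 7·(-2) + 2·4 + 2·(-3); (-3)·(-2) + 2·4 + (-3)·(-3)) = (47, -12, 23)
w2 = Gw1 = ((-5)·47 + 7·(-12) + (-3)·23; 7·47 + 2·(-12) + 2·23; (-3)·47 + 2·(-12) + (-3)·23) = (-388, 351, -234)
w3 = Gw2 = (5099, -2482, 2568)
w4 = Gw3 = (-50573, 35865, -27965)
The requested component of w4 is -27965.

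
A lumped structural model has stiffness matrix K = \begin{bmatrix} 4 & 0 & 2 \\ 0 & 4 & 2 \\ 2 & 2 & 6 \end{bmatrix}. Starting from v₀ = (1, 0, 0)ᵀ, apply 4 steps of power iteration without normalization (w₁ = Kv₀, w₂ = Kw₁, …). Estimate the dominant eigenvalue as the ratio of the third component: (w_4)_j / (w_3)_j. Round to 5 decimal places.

8.09524

w1 = Kv₀ = (4, 0, 2)
w2 = Kw1 = (20, 4, 20)
w3 = Kw2 = (120, 56, 168)
w4 = Kw3 = (816, 560, 1360)
Ratio at component: 1360 / 168 = 8.09524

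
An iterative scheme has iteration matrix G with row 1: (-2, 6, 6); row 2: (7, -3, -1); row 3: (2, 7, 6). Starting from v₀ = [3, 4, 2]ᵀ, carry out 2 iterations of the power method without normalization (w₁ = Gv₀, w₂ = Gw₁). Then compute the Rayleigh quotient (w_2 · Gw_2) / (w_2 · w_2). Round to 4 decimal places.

w1 = Gv₀ = (30, 7, 46)
w2 = Gw1 = (258, 143, 385)
Gw2 = (2652, 992, 3827)
w2·Gw2 = 258·2652 + 143·992 + 385·3827 = 2299467; w2·w2 = 258·258 + 143·143 + 385·385 = 235238
λ ≈ 2299467/235238 = 9.7751

9.7751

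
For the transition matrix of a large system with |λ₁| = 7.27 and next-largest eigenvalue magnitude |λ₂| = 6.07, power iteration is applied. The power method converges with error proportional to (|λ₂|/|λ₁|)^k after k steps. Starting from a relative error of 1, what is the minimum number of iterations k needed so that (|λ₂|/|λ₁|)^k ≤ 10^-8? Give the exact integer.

103

|λ₂/λ₁| = 6.07/7.27 = 0.83494
Need k ≥ ln(10^-8) / ln(0.83494) = -18.4207 / -0.1804 ≈ 102.112
Smallest integer k satisfying the bound: 103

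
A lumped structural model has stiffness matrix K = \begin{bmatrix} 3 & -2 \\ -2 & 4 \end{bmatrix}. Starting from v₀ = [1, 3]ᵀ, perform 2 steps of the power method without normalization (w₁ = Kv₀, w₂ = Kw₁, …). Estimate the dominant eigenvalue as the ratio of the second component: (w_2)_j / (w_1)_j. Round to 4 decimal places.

λ ≈ 4.6000

w1 = Kv₀ = (3·1 + (-2)·3; (-2)·1 + 4·3) = (-3, 10)
w2 = Kw1 = (3·(-3) + (-2)·10; (-2)·(-3) + 4·10) = (-29, 46)
Ratio at component: 46 / 10 = 4.6000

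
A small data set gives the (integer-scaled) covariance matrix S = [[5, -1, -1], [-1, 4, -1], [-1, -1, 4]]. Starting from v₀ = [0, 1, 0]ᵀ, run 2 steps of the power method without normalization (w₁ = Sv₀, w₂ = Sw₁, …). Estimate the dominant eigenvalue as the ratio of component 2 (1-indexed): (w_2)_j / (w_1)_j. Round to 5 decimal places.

4.50000

w1 = Sv₀ = (5·0 + (-1)·1 + (-1)·0; (-1)·0 + 4·1 + (-1)·0; (-1)·0 + (-1)·1 + 4·0) = (-1, 4, -1)
w2 = Sw1 = (5·(-1) + (-1)·4 + (-1)·(-1); (-1)·(-1) + 4·4 + (-1)·(-1); (-1)·(-1) + (-1)·4 + 4·(-1)) = (-8, 18, -7)
Ratio at component: 18 / 4 = 4.50000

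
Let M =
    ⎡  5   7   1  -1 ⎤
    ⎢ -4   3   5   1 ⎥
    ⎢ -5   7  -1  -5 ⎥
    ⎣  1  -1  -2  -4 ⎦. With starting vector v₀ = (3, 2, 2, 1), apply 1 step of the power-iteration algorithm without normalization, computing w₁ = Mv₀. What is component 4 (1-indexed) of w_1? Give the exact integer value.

w1 = Mv₀ = (5·3 + 7·2 + 1·2 + (-1)·1; (-4)·3 + 3·2 + 5·2 + 1·1; (-5)·3 + 7·2 + (-1)·2 + (-5)·1; 1·3 + (-1)·2 + (-2)·2 + (-4)·1) = (30, 5, -8, -7)
The requested component of w1 is -7.

-7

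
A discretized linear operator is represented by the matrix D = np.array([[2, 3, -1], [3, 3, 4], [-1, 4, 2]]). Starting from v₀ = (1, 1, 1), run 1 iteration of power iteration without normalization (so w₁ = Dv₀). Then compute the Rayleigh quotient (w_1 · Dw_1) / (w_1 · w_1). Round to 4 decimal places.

6.9645

w1 = Dv₀ = (4, 10, 5)
Dw1 = (33, 62, 46)
w1·Dw1 = 4·33 + 10·62 + 5·46 = 982; w1·w1 = 4·4 + 10·10 + 5·5 = 141
λ ≈ 982/141 = 6.9645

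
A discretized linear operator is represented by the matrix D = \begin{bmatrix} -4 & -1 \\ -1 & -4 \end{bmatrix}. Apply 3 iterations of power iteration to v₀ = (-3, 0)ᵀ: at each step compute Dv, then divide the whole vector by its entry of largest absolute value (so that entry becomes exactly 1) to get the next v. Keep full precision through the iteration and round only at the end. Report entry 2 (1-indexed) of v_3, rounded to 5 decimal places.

Dv0 = (12.000000, 3.000000); divide by 12.000000 → v1 = (1.000000, 0.250000)
Dv1 = (-4.250000, -2.000000); divide by -4.250000 → v2 = (1.000000, 0.470588)
Dv2 = (-4.470588, -2.882353); divide by -4.470588 → v3 = (1.000000, 0.644737)
Requested entry of v3: 147/228 = 0.64474

0.64474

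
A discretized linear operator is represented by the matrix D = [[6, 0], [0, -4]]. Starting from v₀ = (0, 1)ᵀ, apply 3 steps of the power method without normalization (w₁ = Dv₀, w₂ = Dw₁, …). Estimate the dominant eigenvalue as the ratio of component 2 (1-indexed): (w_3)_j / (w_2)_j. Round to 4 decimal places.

w1 = Dv₀ = (0, -4)
w2 = Dw1 = (0, 16)
w3 = Dw2 = (0, -64)
Ratio at component: -64 / 16 = -4.0000

-4.0000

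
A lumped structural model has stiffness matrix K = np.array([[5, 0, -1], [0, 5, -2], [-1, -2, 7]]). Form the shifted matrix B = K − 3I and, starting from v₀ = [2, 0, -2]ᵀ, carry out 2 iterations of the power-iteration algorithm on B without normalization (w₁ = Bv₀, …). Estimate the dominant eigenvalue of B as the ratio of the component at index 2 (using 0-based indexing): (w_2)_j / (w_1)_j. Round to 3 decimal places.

B = K − 3I has rows (2, 0, -1); (0, 2, -2); (-1, -2, 4)
w1 = Bv₀ = (6, 4, -10)
w2 = Bw1 = (22, 28, -54)
Ratio: -54/-10 = 5.400

μ ≈ 5.400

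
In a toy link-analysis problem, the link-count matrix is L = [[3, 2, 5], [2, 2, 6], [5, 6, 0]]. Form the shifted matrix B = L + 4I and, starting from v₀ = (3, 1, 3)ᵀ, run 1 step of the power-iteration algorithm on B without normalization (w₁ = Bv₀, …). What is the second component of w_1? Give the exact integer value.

B = L + 4I has rows (7, 2, 5); (2, 6, 6); (5, 6, 4)
w1 = Bv₀ = (38, 30, 33)
Requested component of w1: 30

30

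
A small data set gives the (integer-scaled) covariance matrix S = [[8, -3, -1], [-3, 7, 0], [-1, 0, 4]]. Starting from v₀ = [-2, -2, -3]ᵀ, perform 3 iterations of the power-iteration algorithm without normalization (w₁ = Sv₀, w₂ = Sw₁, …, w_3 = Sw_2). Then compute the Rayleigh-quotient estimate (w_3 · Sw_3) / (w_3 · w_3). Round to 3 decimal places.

λ ≈ 5.157

w1 = Sv₀ = (-7, -8, -10)
w2 = Sw1 = (-22, -35, -33)
w3 = Sw2 = (-38, -179, -110)
Sw3 = (343, -1139, -402)
w3·Sw3 = (-38)·343 + (-179)·(-1139) + (-110)·(-402) = 235067; w3·w3 = (-38)·(-38) + (-179)·(-179) + (-110)·(-110) = 45585
λ ≈ 235067/45585 = 5.157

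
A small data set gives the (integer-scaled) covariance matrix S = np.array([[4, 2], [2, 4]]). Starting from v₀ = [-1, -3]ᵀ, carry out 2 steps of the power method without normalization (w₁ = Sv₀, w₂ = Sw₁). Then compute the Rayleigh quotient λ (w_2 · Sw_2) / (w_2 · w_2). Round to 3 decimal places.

w1 = Sv₀ = (4·(-1) + 2·(-3); 2·(-1) + 4·(-3)) = (-10, -14)
w2 = Sw1 = (4·(-10) + 2·(-14); 2·(-10) + 4·(-14)) = (-68, -76)
Sw2 = (-424, -440)
w2·Sw2 = (-68)·(-424) + (-76)·(-440) = 62272; w2·w2 = (-68)·(-68) + (-76)·(-76) = 10400
λ ≈ 62272/10400 = 5.988

5.988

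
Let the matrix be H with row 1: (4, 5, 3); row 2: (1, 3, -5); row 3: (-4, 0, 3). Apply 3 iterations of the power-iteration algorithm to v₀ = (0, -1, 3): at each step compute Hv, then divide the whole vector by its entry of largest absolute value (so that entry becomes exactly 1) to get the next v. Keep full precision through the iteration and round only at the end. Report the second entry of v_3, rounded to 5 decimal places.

0.61429

Hv0 = (4.000000, -18.000000, 9.000000); divide by -18.000000 → v1 = (-0.222222, 1.000000, -0.500000)
Hv1 = (2.611111, 5.277778, -0.611111); divide by 5.277778 → v2 = (0.494737, 1.000000, -0.115789)
Hv2 = (6.631579, 4.073684, -2.326316); divide by 6.631579 → v3 = (1.000000, 0.614286, -0.350794)
Requested entry of v3: -387/-630 = 0.61429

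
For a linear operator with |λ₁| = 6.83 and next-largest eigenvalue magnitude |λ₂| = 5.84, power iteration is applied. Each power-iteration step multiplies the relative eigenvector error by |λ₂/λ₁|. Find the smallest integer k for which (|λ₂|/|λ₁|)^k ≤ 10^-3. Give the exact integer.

45

|λ₂/λ₁| = 5.84/6.83 = 0.85505
Need k ≥ ln(10^-3) / ln(0.85505) = -6.9078 / -0.1566 ≈ 44.113
Smallest integer k satisfying the bound: 45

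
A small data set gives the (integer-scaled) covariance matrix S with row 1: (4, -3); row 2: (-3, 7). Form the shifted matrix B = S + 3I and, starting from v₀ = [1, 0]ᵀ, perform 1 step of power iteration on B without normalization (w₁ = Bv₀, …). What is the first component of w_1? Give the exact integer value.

B = S + 3I has rows (7, -3); (-3, 10)
w1 = Bv₀ = (7·1 + (-3)·0; (-3)·1 + 10·0) = (7, -3)
Requested component of w1: 7

7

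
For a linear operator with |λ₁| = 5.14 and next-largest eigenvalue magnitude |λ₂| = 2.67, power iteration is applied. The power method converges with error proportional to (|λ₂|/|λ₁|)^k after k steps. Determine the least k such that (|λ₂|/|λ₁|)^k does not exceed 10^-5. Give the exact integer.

18

|λ₂/λ₁| = 2.67/5.14 = 0.51946
Need k ≥ ln(10^-5) / ln(0.51946) = -11.5129 / -0.6550 ≈ 17.578
Smallest integer k satisfying the bound: 18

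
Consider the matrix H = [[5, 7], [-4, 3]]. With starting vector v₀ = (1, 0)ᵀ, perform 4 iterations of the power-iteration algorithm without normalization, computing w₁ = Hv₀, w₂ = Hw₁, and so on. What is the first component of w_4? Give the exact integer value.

w1 = Hv₀ = (5, -4)
w2 = Hw1 = (-3, -32)
w3 = Hw2 = (-239, -84)
w4 = Hw3 = (-1783, 704)
The requested component of w4 is -1783.

-1783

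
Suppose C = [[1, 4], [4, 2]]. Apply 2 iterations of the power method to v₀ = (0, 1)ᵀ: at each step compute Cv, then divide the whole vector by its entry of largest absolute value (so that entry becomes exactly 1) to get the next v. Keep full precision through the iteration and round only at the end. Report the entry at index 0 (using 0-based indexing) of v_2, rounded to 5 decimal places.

Cv0 = (4.000000, 2.000000); divide by 4.000000 → v1 = (1.000000, 0.500000)
Cv1 = (3.000000, 5.000000); divide by 5.000000 → v2 = (0.600000, 1.000000)
Requested entry of v2: 12/20 = 0.60000

0.60000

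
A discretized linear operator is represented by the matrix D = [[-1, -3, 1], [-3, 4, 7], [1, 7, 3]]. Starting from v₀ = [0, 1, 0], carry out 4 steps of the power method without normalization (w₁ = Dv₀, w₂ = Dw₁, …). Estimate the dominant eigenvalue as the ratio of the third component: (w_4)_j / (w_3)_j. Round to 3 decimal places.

9.413

w1 = Dv₀ = ((-1)·0 + (-3)·1 + 1·0; (-3)·0 + 4·1 + 7·0; 1·0 + 7·1 + 3·0) = (-3, 4, 7)
w2 = Dw1 = ((-1)·(-3) + (-3)·4 + 1·7; (-3)·(-3) + 4·4 + 7·7; 1·(-3) + 7·4 + 3·7) = (-2, 74, 46)
w3 = Dw2 = (-174, 624, 654)
w4 = Dw3 = (-1044, 7596, 6156)
Ratio at component: 6156 / 654 = 9.413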